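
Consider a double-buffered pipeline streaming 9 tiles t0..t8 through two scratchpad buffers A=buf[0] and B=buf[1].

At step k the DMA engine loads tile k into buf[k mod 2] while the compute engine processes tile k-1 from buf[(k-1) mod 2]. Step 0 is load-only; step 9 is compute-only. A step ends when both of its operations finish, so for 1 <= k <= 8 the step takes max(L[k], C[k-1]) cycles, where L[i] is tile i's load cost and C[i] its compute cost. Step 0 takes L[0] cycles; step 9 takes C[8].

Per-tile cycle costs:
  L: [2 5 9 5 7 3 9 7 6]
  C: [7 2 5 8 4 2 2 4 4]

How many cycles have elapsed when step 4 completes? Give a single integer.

end_cycle[4] = 31

k=0 load=t0/2c comp=- wait=2 total=2
k=1 load=t1/5c comp=t0/7c wait=7 total=9
k=2 load=t2/9c comp=t1/2c wait=9 total=18
k=3 load=t3/5c comp=t2/5c wait=5 total=23
k=4 load=t4/7c comp=t3/8c wait=8 total=31
k=5 load=t5/3c comp=t4/4c wait=4 total=35
k=6 load=t6/9c comp=t5/2c wait=9 total=44
k=7 load=t7/7c comp=t6/2c wait=7 total=51
k=8 load=t8/6c comp=t7/4c wait=6 total=57
k=9 load=- comp=t8/4c wait=4 total=61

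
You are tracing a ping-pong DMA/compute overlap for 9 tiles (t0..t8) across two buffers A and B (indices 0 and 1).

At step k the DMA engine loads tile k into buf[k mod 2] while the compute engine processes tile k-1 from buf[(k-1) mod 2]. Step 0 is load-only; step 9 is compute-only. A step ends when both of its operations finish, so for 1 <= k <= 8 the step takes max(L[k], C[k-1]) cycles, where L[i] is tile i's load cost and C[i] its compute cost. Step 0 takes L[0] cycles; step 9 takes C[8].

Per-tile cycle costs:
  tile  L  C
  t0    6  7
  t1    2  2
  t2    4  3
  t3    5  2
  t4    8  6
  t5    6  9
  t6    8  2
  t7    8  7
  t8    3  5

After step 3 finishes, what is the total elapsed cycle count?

step 0: L[0]=6 → dur=6, Σ=6 | A=load:t0 B=idle [load-only]
step 1: L[1]=2 C[0]=7 → dur=7, Σ=13 | A=compute:t0 B=load:t1 [compute-bound]
step 2: L[2]=4 C[1]=2 → dur=4, Σ=17 | A=load:t2 B=compute:t1 [load-bound]
step 3: L[3]=5 C[2]=3 → dur=5, Σ=22 | A=compute:t2 B=load:t3 [load-bound]
step 4: L[4]=8 C[3]=2 → dur=8, Σ=30 | A=load:t4 B=compute:t3 [load-bound]
step 5: L[5]=6 C[4]=6 → dur=6, Σ=36 | A=compute:t4 B=load:t5 [tied]
step 6: L[6]=8 C[5]=9 → dur=9, Σ=45 | A=load:t6 B=compute:t5 [compute-bound]
step 7: L[7]=8 C[6]=2 → dur=8, Σ=53 | A=compute:t6 B=load:t7 [load-bound]
step 8: L[8]=3 C[7]=7 → dur=7, Σ=60 | A=load:t8 B=compute:t7 [compute-bound]
step 9: C[8]=5 → dur=5, Σ=65 | A=compute:t8 B=idle [compute-only]

end_cycle[3] = 22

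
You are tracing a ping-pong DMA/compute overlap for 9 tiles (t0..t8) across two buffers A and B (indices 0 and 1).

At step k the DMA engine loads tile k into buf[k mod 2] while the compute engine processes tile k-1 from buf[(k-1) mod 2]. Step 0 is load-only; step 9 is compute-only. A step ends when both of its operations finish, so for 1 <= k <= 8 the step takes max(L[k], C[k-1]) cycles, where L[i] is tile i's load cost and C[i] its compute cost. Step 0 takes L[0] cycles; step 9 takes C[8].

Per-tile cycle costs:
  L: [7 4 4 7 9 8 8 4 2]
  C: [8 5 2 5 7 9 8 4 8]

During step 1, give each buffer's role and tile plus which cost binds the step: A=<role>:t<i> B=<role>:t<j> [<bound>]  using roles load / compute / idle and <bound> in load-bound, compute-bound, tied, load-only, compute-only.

k=0 load=t0/7c comp=- wait=7 total=7
k=1 load=t1/4c comp=t0/8c wait=8 total=15
k=2 load=t2/4c comp=t1/5c wait=5 total=20
k=3 load=t3/7c comp=t2/2c wait=7 total=27
k=4 load=t4/9c comp=t3/5c wait=9 total=36
k=5 load=t5/8c comp=t4/7c wait=8 total=44
k=6 load=t6/8c comp=t5/9c wait=9 total=53
k=7 load=t7/4c comp=t6/8c wait=8 total=61
k=8 load=t8/2c comp=t7/4c wait=4 total=65
k=9 load=- comp=t8/8c wait=8 total=73

step 1: A=compute:t0 B=load:t1 [compute-bound]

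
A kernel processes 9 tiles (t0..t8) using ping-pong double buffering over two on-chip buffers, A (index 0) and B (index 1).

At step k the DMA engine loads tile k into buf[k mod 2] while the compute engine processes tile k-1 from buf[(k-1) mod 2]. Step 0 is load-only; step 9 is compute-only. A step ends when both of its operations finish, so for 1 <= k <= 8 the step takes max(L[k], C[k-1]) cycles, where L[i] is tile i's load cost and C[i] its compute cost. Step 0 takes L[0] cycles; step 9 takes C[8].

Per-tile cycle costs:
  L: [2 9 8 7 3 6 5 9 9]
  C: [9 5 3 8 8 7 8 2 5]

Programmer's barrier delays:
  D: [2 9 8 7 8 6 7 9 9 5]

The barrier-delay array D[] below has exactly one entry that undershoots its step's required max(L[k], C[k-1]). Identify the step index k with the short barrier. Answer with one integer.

step 0: need L[0]=2 = 2; D[0]=2 ok
step 1: need max(L[1]=9,C[0]=9) = 9; D[1]=9 ok
step 2: need max(L[2]=8,C[1]=5) = 8; D[2]=8 ok
step 3: need max(L[3]=7,C[2]=3) = 7; D[3]=7 ok
step 4: need max(L[4]=3,C[3]=8) = 8; D[4]=8 ok
step 5: need max(L[5]=6,C[4]=8) = 8; D[5]=6 SHORT
step 6: need max(L[6]=5,C[5]=7) = 7; D[6]=7 ok
step 7: need max(L[7]=9,C[6]=8) = 9; D[7]=9 ok
step 8: need max(L[8]=9,C[7]=2) = 9; D[8]=9 ok
step 9: need C[8]=5 = 5; D[9]=5 ok

hazard at step 5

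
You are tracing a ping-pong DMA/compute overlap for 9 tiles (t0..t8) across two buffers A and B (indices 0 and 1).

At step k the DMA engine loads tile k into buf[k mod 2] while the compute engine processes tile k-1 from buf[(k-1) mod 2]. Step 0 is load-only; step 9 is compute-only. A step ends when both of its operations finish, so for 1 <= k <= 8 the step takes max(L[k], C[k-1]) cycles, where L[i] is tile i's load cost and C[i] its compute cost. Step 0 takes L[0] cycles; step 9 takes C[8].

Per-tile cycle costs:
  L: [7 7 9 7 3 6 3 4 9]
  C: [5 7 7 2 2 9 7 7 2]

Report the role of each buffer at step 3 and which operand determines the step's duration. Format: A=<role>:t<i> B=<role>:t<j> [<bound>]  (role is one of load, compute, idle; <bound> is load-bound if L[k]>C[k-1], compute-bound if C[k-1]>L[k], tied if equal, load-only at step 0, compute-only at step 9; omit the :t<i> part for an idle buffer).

step 3: A=compute:t2 B=load:t3 [tied]

[0] DMA t0→A (7c) ∥ CU idle ⇒ 7c, clock 7
[1] DMA t1→B (7c) ∥ CU A:t0 (5c) ⇒ 7c, clock 14
[2] DMA t2→A (9c) ∥ CU B:t1 (7c) ⇒ 9c, clock 23
[3] DMA t3→B (7c) ∥ CU A:t2 (7c) ⇒ 7c, clock 30
[4] DMA t4→A (3c) ∥ CU B:t3 (2c) ⇒ 3c, clock 33
[5] DMA t5→B (6c) ∥ CU A:t4 (2c) ⇒ 6c, clock 39
[6] DMA t6→A (3c) ∥ CU B:t5 (9c) ⇒ 9c, clock 48
[7] DMA t7→B (4c) ∥ CU A:t6 (7c) ⇒ 7c, clock 55
[8] DMA t8→A (9c) ∥ CU B:t7 (7c) ⇒ 9c, clock 64
[9] DMA idle ∥ CU A:t8 (2c) ⇒ 2c, clock 66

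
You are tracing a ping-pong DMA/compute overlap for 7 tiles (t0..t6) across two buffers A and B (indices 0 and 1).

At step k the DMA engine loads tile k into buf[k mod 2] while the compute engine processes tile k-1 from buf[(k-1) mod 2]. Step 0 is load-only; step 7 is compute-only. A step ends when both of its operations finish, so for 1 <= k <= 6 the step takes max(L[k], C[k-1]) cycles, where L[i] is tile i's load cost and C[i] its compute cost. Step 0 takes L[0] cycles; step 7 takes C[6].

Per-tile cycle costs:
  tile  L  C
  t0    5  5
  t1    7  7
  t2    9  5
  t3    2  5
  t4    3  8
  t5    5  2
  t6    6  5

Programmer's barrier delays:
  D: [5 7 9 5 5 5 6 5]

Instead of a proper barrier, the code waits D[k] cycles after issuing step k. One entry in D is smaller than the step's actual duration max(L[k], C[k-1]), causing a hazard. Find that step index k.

hazard at step 5

[0] required=L[0]=5=5 vs D=5 ok
[1] required=max(L[1]=7,C[0]=5)=7 vs D=7 ok
[2] required=max(L[2]=9,C[1]=7)=9 vs D=9 ok
[3] required=max(L[3]=2,C[2]=5)=5 vs D=5 ok
[4] required=max(L[4]=3,C[3]=5)=5 vs D=5 ok
[5] required=max(L[5]=5,C[4]=8)=8 vs D=5 SHORT
[6] required=max(L[6]=6,C[5]=2)=6 vs D=6 ok
[7] required=C[6]=5=5 vs D=5 ok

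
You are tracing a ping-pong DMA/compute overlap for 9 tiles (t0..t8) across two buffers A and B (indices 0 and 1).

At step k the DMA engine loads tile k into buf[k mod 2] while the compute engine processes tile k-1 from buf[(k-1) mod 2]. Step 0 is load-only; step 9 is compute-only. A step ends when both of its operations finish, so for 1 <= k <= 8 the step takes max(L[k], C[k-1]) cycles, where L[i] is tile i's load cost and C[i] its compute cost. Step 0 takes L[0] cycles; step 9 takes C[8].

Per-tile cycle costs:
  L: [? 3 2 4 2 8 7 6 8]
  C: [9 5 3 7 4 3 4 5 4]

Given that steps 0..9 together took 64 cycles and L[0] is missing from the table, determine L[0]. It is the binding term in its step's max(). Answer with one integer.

L[0] = 6

step 0 | dur = L[0]=? = L[0]  (unknown; binding)
step 1 | dur = max(L[1]=3, C[0]=9) = 9
step 2 | dur = max(L[2]=2, C[1]=5) = 5
step 3 | dur = max(L[3]=4, C[2]=3) = 4
step 4 | dur = max(L[4]=2, C[3]=7) = 7
step 5 | dur = max(L[5]=8, C[4]=4) = 8
step 6 | dur = max(L[6]=7, C[5]=3) = 7
step 7 | dur = max(L[7]=6, C[6]=4) = 6
step 8 | dur = max(L[8]=8, C[7]=5) = 8
step 9 | dur = C[8]=4 = 4
sum of known step durations = 58
dur[0] = total - known = 64 - 58 = 6
L[0] is the binding max in step 0, so L[0] = dur[0] = 6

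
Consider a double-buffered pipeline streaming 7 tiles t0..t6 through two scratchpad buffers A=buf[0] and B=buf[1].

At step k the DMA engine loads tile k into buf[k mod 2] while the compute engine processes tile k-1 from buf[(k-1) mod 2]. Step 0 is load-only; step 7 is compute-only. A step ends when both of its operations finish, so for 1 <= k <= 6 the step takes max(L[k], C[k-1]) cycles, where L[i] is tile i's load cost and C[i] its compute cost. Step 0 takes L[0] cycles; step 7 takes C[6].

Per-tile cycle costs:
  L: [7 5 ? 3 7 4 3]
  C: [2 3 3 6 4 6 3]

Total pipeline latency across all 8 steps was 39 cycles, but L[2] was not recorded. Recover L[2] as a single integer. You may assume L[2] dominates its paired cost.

step 0 | dur = L[0]=7 = 7
step 1 | dur = max(L[1]=5, C[0]=2) = 5
step 2 | dur = max(L[2]=?, C[1]=3) = L[2]  (unknown; binding)
step 3 | dur = max(L[3]=3, C[2]=3) = 3
step 4 | dur = max(L[4]=7, C[3]=6) = 7
step 5 | dur = max(L[5]=4, C[4]=4) = 4
step 6 | dur = max(L[6]=3, C[5]=6) = 6
step 7 | dur = C[6]=3 = 3
sum of known step durations = 35
dur[2] = total - known = 39 - 35 = 4
L[2] is the binding max in step 2, so L[2] = dur[2] = 4

L[2] = 4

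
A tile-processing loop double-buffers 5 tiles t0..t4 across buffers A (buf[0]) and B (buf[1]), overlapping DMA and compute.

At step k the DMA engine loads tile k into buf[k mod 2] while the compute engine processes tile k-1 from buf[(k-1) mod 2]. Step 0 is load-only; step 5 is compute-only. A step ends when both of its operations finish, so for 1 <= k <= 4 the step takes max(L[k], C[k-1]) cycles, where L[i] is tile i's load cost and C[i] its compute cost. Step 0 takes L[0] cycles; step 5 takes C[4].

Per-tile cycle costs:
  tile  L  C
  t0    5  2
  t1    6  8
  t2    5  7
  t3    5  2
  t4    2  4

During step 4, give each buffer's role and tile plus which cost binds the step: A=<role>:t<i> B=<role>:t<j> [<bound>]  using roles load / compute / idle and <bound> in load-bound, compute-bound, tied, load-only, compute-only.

[0] DMA t0→A (5c) ∥ CU idle ⇒ 5c, clock 5
[1] DMA t1→B (6c) ∥ CU A:t0 (2c) ⇒ 6c, clock 11
[2] DMA t2→A (5c) ∥ CU B:t1 (8c) ⇒ 8c, clock 19
[3] DMA t3→B (5c) ∥ CU A:t2 (7c) ⇒ 7c, clock 26
[4] DMA t4→A (2c) ∥ CU B:t3 (2c) ⇒ 2c, clock 28
[5] DMA idle ∥ CU A:t4 (4c) ⇒ 4c, clock 32

step 4: A=load:t4 B=compute:t3 [tied]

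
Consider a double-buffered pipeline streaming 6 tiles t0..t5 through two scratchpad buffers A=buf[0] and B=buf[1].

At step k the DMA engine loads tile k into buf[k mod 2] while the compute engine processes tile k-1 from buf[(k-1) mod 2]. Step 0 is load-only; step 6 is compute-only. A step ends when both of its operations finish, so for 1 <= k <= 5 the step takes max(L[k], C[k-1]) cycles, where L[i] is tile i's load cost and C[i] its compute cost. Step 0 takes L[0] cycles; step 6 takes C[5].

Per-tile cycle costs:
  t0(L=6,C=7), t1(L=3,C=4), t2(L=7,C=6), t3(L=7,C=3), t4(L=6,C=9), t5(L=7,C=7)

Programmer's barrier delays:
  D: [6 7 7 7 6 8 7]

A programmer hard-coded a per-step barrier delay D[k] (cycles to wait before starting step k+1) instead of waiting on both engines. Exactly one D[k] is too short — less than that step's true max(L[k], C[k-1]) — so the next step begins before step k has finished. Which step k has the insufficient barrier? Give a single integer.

hazard at step 5

[0] required=L[0]=6=6 vs D=6 ok
[1] required=max(L[1]=3,C[0]=7)=7 vs D=7 ok
[2] required=max(L[2]=7,C[1]=4)=7 vs D=7 ok
[3] required=max(L[3]=7,C[2]=6)=7 vs D=7 ok
[4] required=max(L[4]=6,C[3]=3)=6 vs D=6 ok
[5] required=max(L[5]=7,C[4]=9)=9 vs D=8 SHORT
[6] required=C[5]=7=7 vs D=7 ok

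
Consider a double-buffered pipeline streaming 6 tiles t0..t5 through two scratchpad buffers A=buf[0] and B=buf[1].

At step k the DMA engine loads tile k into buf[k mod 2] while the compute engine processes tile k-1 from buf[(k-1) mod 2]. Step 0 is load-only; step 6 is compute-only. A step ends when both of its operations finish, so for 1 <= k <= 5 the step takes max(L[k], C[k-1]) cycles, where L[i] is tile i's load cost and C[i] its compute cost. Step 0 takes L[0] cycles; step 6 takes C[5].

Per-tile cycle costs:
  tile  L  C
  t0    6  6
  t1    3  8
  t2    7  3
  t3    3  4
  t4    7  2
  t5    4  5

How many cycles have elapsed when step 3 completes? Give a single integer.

[0] DMA t0→A (6c) ∥ CU idle ⇒ 6c, clock 6
[1] DMA t1→B (3c) ∥ CU A:t0 (6c) ⇒ 6c, clock 12
[2] DMA t2→A (7c) ∥ CU B:t1 (8c) ⇒ 8c, clock 20
[3] DMA t3→B (3c) ∥ CU A:t2 (3c) ⇒ 3c, clock 23
[4] DMA t4→A (7c) ∥ CU B:t3 (4c) ⇒ 7c, clock 30
[5] DMA t5→B (4c) ∥ CU A:t4 (2c) ⇒ 4c, clock 34
[6] DMA idle ∥ CU B:t5 (5c) ⇒ 5c, clock 39

end_cycle[3] = 23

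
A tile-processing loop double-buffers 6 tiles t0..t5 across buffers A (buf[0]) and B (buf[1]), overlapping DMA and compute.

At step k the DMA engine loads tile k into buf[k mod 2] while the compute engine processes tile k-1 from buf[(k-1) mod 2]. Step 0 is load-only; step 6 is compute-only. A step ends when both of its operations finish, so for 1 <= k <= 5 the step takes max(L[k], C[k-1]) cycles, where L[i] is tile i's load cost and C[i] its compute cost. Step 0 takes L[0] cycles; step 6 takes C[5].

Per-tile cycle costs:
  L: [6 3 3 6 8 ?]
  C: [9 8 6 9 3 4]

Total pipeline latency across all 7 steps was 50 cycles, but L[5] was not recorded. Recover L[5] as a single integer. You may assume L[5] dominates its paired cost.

step 0: dur = L[0]=6 = 6
step 1: dur = max(L[1]=3, C[0]=9) = 9
step 2: dur = max(L[2]=3, C[1]=8) = 8
step 3: dur = max(L[3]=6, C[2]=6) = 6
step 4: dur = max(L[4]=8, C[3]=9) = 9
step 5: dur = max(L[5]=?, C[4]=3) = L[5]  (unknown; binding)
step 6: dur = C[5]=4 = 4
sum of known step durations = 42
dur[5] = total - known = 50 - 42 = 8
L[5] is the binding max in step 5, so L[5] = dur[5] = 8

L[5] = 8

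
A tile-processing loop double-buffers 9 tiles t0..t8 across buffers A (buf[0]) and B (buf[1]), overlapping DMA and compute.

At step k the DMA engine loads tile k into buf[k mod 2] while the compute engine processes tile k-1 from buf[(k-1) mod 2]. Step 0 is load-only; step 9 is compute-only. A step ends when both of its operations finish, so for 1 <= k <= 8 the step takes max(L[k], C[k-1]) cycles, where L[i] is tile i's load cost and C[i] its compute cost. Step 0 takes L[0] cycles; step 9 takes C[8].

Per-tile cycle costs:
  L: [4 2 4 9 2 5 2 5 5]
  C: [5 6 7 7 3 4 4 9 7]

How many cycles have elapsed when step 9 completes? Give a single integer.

[0] DMA t0→A (4c) ∥ CU idle ⇒ 4c, clock 4
[1] DMA t1→B (2c) ∥ CU A:t0 (5c) ⇒ 5c, clock 9
[2] DMA t2→A (4c) ∥ CU B:t1 (6c) ⇒ 6c, clock 15
[3] DMA t3→B (9c) ∥ CU A:t2 (7c) ⇒ 9c, clock 24
[4] DMA t4→A (2c) ∥ CU B:t3 (7c) ⇒ 7c, clock 31
[5] DMA t5→B (5c) ∥ CU A:t4 (3c) ⇒ 5c, clock 36
[6] DMA t6→A (2c) ∥ CU B:t5 (4c) ⇒ 4c, clock 40
[7] DMA t7→B (5c) ∥ CU A:t6 (4c) ⇒ 5c, clock 45
[8] DMA t8→A (5c) ∥ CU B:t7 (9c) ⇒ 9c, clock 54
[9] DMA idle ∥ CU A:t8 (7c) ⇒ 7c, clock 61

end_cycle[9] = 61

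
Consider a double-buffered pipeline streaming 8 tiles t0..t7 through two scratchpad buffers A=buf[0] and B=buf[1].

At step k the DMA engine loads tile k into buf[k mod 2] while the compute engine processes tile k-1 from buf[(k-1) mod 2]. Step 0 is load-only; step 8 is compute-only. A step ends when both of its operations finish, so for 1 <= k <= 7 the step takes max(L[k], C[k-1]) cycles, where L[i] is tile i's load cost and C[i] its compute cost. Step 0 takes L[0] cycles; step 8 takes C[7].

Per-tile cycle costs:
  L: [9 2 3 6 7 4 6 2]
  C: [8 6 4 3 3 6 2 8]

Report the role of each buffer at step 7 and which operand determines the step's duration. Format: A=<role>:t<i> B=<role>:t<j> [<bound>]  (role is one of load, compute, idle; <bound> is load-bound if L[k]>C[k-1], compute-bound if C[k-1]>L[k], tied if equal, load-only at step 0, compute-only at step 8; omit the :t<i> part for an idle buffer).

step 7: A=compute:t6 B=load:t7 [tied]

[0] DMA t0→A (9c) ∥ CU idle ⇒ 9c, clock 9
[1] DMA t1→B (2c) ∥ CU A:t0 (8c) ⇒ 8c, clock 17
[2] DMA t2→A (3c) ∥ CU B:t1 (6c) ⇒ 6c, clock 23
[3] DMA t3→B (6c) ∥ CU A:t2 (4c) ⇒ 6c, clock 29
[4] DMA t4→A (7c) ∥ CU B:t3 (3c) ⇒ 7c, clock 36
[5] DMA t5→B (4c) ∥ CU A:t4 (3c) ⇒ 4c, clock 40
[6] DMA t6→A (6c) ∥ CU B:t5 (6c) ⇒ 6c, clock 46
[7] DMA t7→B (2c) ∥ CU A:t6 (2c) ⇒ 2c, clock 48
[8] DMA idle ∥ CU B:t7 (8c) ⇒ 8c, clock 56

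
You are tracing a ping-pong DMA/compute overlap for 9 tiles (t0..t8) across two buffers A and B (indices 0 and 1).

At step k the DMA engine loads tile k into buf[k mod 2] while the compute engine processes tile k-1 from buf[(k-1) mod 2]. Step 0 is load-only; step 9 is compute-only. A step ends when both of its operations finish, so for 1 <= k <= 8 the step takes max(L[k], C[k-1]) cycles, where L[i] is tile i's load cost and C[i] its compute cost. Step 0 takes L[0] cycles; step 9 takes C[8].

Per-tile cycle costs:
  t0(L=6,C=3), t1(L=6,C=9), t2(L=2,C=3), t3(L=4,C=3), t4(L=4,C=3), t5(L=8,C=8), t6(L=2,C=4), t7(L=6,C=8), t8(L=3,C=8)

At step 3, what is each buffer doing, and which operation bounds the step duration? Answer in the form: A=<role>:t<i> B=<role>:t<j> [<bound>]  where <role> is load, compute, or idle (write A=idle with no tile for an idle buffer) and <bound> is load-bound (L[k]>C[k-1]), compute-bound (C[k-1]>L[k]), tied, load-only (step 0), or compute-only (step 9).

  0. 6=6c; end=6; A:t0 B:-
  1. max(6,3)=6c; end=12; A:t0 B:t1
  2. max(2,9)=9c; end=21; A:t2 B:t1
  3. max(4,3)=4c; end=25; A:t2 B:t3
  4. max(4,3)=4c; end=29; A:t4 B:t3
  5. max(8,3)=8c; end=37; A:t4 B:t5
  6. max(2,8)=8c; end=45; A:t6 B:t5
  7. max(6,4)=6c; end=51; A:t6 B:t7
  8. max(3,8)=8c; end=59; A:t8 B:t7
  9. 8=8c; end=67; A:t8 B:t7

step 3: A=compute:t2 B=load:t3 [load-bound]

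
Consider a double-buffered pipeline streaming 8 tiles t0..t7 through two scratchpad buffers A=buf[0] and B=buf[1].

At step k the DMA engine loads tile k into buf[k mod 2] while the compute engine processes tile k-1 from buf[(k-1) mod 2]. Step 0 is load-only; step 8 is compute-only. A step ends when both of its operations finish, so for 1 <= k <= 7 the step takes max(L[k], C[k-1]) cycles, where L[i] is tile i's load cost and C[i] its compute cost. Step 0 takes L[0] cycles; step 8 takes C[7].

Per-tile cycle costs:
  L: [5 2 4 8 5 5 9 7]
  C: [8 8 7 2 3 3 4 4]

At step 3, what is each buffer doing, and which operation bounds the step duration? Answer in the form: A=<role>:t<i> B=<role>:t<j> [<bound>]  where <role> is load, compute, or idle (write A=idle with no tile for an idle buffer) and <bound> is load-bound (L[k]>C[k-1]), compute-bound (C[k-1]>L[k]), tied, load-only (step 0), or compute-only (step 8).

step 3: A=compute:t2 B=load:t3 [load-bound]

  0. 5=5c; end=5; A:t0 B:-
  1. max(2,8)=8c; end=13; A:t0 B:t1
  2. max(4,8)=8c; end=21; A:t2 B:t1
  3. max(8,7)=8c; end=29; A:t2 B:t3
  4. max(5,2)=5c; end=34; A:t4 B:t3
  5. max(5,3)=5c; end=39; A:t4 B:t5
  6. max(9,3)=9c; end=48; A:t6 B:t5
  7. max(7,4)=7c; end=55; A:t6 B:t7
  8. 4=4c; end=59; A:t6 B:t7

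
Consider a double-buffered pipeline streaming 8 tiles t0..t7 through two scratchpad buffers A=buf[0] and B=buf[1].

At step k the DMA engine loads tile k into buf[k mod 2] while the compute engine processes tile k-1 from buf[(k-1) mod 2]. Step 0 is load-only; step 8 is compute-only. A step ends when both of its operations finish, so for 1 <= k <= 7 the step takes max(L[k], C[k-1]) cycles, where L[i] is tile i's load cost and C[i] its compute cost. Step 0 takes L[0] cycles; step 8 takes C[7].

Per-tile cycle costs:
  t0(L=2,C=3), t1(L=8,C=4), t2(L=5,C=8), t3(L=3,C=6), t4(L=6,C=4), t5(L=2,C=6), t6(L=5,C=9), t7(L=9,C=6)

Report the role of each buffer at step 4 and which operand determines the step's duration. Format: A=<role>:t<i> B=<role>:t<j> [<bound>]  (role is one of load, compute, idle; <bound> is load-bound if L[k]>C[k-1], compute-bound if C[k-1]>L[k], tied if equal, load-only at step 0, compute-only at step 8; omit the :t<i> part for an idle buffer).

k=0 load=t0/2c comp=- wait=2 total=2
k=1 load=t1/8c comp=t0/3c wait=8 total=10
k=2 load=t2/5c comp=t1/4c wait=5 total=15
k=3 load=t3/3c comp=t2/8c wait=8 total=23
k=4 load=t4/6c comp=t3/6c wait=6 total=29
k=5 load=t5/2c comp=t4/4c wait=4 total=33
k=6 load=t6/5c comp=t5/6c wait=6 total=39
k=7 load=t7/9c comp=t6/9c wait=9 total=48
k=8 load=- comp=t7/6c wait=6 total=54

step 4: A=load:t4 B=compute:t3 [tied]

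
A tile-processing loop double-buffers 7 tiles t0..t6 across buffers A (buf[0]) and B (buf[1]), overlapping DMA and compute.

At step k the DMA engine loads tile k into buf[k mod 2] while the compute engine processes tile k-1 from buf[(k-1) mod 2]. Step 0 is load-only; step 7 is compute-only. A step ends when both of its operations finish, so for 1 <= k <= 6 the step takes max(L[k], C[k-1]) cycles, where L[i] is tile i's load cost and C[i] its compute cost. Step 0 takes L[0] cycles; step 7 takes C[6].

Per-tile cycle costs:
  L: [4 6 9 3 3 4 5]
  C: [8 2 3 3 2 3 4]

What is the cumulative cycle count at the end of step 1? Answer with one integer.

end_cycle[1] = 12

step 0: L[0]=4 → dur=4, Σ=4 | A=load:t0 B=idle [load-only]
step 1: L[1]=6 C[0]=8 → dur=8, Σ=12 | A=compute:t0 B=load:t1 [compute-bound]
step 2: L[2]=9 C[1]=2 → dur=9, Σ=21 | A=load:t2 B=compute:t1 [load-bound]
step 3: L[3]=3 C[2]=3 → dur=3, Σ=24 | A=compute:t2 B=load:t3 [tied]
step 4: L[4]=3 C[3]=3 → dur=3, Σ=27 | A=load:t4 B=compute:t3 [tied]
step 5: L[5]=4 C[4]=2 → dur=4, Σ=31 | A=compute:t4 B=load:t5 [load-bound]
step 6: L[6]=5 C[5]=3 → dur=5, Σ=36 | A=load:t6 B=compute:t5 [load-bound]
step 7: C[6]=4 → dur=4, Σ=40 | A=compute:t6 B=idle [compute-only]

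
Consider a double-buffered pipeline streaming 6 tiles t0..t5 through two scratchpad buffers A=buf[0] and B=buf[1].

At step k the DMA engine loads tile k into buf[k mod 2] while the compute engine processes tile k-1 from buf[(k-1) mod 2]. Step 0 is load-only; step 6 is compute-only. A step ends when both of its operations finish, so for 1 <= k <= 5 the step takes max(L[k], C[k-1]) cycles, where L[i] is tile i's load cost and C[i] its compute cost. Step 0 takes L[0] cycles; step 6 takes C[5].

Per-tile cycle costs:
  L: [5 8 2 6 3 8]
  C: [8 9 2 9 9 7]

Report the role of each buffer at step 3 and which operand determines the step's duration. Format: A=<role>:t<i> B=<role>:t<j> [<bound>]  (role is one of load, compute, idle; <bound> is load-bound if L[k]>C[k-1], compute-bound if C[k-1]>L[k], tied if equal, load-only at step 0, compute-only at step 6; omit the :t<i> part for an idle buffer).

step 0: L[0]=5 → dur=5, Σ=5 | A=load:t0 B=idle [load-only]
step 1: L[1]=8 C[0]=8 → dur=8, Σ=13 | A=compute:t0 B=load:t1 [tied]
step 2: L[2]=2 C[1]=9 → dur=9, Σ=22 | A=load:t2 B=compute:t1 [compute-bound]
step 3: L[3]=6 C[2]=2 → dur=6, Σ=28 | A=compute:t2 B=load:t3 [load-bound]
step 4: L[4]=3 C[3]=9 → dur=9, Σ=37 | A=load:t4 B=compute:t3 [compute-bound]
step 5: L[5]=8 C[4]=9 → dur=9, Σ=46 | A=compute:t4 B=load:t5 [compute-bound]
step 6: C[5]=7 → dur=7, Σ=53 | A=idle B=compute:t5 [compute-only]

step 3: A=compute:t2 B=load:t3 [load-bound]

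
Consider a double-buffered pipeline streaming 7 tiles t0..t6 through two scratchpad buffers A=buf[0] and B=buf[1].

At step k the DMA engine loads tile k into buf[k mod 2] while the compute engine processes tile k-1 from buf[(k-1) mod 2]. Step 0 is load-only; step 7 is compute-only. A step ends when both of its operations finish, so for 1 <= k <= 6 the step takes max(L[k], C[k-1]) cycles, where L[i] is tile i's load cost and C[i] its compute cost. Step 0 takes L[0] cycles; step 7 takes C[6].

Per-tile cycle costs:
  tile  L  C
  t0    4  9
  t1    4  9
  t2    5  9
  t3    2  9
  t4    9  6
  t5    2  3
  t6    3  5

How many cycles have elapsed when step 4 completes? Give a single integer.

end_cycle[4] = 40

  0. 4=4c; end=4; A:t0 B:-
  1. max(4,9)=9c; end=13; A:t0 B:t1
  2. max(5,9)=9c; end=22; A:t2 B:t1
  3. max(2,9)=9c; end=31; A:t2 B:t3
  4. max(9,9)=9c; end=40; A:t4 B:t3
  5. max(2,6)=6c; end=46; A:t4 B:t5
  6. max(3,3)=3c; end=49; A:t6 B:t5
  7. 5=5c; end=54; A:t6 B:t5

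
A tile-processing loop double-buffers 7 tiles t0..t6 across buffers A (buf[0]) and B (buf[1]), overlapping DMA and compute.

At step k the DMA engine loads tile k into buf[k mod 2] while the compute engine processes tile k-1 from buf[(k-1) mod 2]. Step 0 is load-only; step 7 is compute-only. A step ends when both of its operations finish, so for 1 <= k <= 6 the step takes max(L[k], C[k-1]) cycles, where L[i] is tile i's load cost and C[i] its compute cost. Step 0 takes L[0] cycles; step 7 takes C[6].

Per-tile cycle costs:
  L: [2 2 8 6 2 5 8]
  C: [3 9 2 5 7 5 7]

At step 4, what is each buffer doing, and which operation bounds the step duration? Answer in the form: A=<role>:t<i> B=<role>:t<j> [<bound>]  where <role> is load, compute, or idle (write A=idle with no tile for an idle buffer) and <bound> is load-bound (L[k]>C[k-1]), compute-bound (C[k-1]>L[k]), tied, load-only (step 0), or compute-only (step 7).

step 4: A=load:t4 B=compute:t3 [compute-bound]

k=0 load=t0/2c comp=- wait=2 total=2
k=1 load=t1/2c comp=t0/3c wait=3 total=5
k=2 load=t2/8c comp=t1/9c wait=9 total=14
k=3 load=t3/6c comp=t2/2c wait=6 total=20
k=4 load=t4/2c comp=t3/5c wait=5 total=25
k=5 load=t5/5c comp=t4/7c wait=7 total=32
k=6 load=t6/8c comp=t5/5c wait=8 total=40
k=7 load=- comp=t6/7c wait=7 total=47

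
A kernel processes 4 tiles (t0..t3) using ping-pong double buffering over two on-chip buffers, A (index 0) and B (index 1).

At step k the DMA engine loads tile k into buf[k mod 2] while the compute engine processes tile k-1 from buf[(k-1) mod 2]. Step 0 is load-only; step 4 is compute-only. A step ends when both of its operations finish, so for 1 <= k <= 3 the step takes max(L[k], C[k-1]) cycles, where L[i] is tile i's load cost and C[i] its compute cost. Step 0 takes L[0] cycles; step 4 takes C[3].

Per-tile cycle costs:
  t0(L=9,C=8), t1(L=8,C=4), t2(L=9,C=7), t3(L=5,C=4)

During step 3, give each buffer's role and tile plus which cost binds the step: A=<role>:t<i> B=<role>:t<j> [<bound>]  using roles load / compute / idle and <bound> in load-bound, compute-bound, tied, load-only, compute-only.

step 3: A=compute:t2 B=load:t3 [compute-bound]

step 0: L[0]=9 → dur=9, Σ=9 | A=load:t0 B=idle [load-only]
step 1: L[1]=8 C[0]=8 → dur=8, Σ=17 | A=compute:t0 B=load:t1 [tied]
step 2: L[2]=9 C[1]=4 → dur=9, Σ=26 | A=load:t2 B=compute:t1 [load-bound]
step 3: L[3]=5 C[2]=7 → dur=7, Σ=33 | A=compute:t2 B=load:t3 [compute-bound]
step 4: C[3]=4 → dur=4, Σ=37 | A=idle B=compute:t3 [compute-only]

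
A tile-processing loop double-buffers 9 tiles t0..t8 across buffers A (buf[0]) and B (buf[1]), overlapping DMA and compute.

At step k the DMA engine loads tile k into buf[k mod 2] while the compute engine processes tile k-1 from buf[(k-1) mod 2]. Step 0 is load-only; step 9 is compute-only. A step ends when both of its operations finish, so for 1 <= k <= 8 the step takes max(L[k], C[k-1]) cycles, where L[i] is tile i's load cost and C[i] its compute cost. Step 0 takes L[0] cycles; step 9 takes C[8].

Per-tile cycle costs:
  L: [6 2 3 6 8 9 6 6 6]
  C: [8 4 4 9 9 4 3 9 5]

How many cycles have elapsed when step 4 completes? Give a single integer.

end_cycle[4] = 33

[0] DMA t0→A (6c) ∥ CU idle ⇒ 6c, clock 6
[1] DMA t1→B (2c) ∥ CU A:t0 (8c) ⇒ 8c, clock 14
[2] DMA t2→A (3c) ∥ CU B:t1 (4c) ⇒ 4c, clock 18
[3] DMA t3→B (6c) ∥ CU A:t2 (4c) ⇒ 6c, clock 24
[4] DMA t4→A (8c) ∥ CU B:t3 (9c) ⇒ 9c, clock 33
[5] DMA t5→B (9c) ∥ CU A:t4 (9c) ⇒ 9c, clock 42
[6] DMA t6→A (6c) ∥ CU B:t5 (4c) ⇒ 6c, clock 48
[7] DMA t7→B (6c) ∥ CU A:t6 (3c) ⇒ 6c, clock 54
[8] DMA t8→A (6c) ∥ CU B:t7 (9c) ⇒ 9c, clock 63
[9] DMA idle ∥ CU A:t8 (5c) ⇒ 5c, clock 68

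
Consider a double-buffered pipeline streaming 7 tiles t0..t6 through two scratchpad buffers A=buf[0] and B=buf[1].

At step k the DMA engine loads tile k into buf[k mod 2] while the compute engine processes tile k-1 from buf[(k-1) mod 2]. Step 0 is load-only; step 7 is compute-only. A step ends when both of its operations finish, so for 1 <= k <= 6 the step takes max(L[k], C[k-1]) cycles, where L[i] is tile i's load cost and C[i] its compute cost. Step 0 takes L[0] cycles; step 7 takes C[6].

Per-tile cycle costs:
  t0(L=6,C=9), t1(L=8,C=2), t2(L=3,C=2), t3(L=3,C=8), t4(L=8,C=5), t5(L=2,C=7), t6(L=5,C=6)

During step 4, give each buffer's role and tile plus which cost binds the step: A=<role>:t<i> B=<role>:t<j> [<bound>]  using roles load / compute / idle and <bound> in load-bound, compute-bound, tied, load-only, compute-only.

step 0: L[0]=6 → dur=6, Σ=6 | A=load:t0 B=idle [load-only]
step 1: L[1]=8 C[0]=9 → dur=9, Σ=15 | A=compute:t0 B=load:t1 [compute-bound]
step 2: L[2]=3 C[1]=2 → dur=3, Σ=18 | A=load:t2 B=compute:t1 [load-bound]
step 3: L[3]=3 C[2]=2 → dur=3, Σ=21 | A=compute:t2 B=load:t3 [load-bound]
step 4: L[4]=8 C[3]=8 → dur=8, Σ=29 | A=load:t4 B=compute:t3 [tied]
step 5: L[5]=2 C[4]=5 → dur=5, Σ=34 | A=compute:t4 B=load:t5 [compute-bound]
step 6: L[6]=5 C[5]=7 → dur=7, Σ=41 | A=load:t6 B=compute:t5 [compute-bound]
step 7: C[6]=6 → dur=6, Σ=47 | A=compute:t6 B=idle [compute-only]

step 4: A=load:t4 B=compute:t3 [tied]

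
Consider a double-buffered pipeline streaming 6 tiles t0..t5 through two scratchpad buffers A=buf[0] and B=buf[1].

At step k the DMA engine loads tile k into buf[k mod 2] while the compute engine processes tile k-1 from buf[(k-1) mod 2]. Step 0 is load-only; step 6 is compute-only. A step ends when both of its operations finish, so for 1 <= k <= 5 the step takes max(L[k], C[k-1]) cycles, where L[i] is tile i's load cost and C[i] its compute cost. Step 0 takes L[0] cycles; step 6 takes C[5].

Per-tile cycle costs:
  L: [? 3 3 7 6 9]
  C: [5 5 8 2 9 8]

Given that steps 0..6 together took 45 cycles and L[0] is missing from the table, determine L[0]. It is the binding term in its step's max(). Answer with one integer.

L[0] = 4

step 0 → dur = L[0]=? = L[0]  (unknown; binding)
step 1 → dur = max(L[1]=3, C[0]=5) = 5
step 2 → dur = max(L[2]=3, C[1]=5) = 5
step 3 → dur = max(L[3]=7, C[2]=8) = 8
step 4 → dur = max(L[4]=6, C[3]=2) = 6
step 5 → dur = max(L[5]=9, C[4]=9) = 9
step 6 → dur = C[5]=8 = 8
sum of known step durations = 41
dur[0] = total - known = 45 - 41 = 4
L[0] is the binding max in step 0, so L[0] = dur[0] = 4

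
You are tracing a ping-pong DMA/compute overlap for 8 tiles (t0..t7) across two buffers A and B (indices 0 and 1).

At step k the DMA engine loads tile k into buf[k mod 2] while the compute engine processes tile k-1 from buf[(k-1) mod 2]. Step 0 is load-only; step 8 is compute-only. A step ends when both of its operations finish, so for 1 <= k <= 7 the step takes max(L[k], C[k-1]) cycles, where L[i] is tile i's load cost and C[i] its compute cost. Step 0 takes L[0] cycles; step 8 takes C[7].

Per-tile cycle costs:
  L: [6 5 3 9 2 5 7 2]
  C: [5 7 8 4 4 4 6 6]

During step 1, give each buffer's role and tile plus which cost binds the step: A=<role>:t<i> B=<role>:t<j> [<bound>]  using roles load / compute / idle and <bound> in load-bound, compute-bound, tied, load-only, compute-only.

step 0: L[0]=6 → dur=6, Σ=6 | A=load:t0 B=idle [load-only]
step 1: L[1]=5 C[0]=5 → dur=5, Σ=11 | A=compute:t0 B=load:t1 [tied]
step 2: L[2]=3 C[1]=7 → dur=7, Σ=18 | A=load:t2 B=compute:t1 [compute-bound]
step 3: L[3]=9 C[2]=8 → dur=9, Σ=27 | A=compute:t2 B=load:t3 [load-bound]
step 4: L[4]=2 C[3]=4 → dur=4, Σ=31 | A=load:t4 B=compute:t3 [compute-bound]
step 5: L[5]=5 C[4]=4 → dur=5, Σ=36 | A=compute:t4 B=load:t5 [load-bound]
step 6: L[6]=7 C[5]=4 → dur=7, Σ=43 | A=load:t6 B=compute:t5 [load-bound]
step 7: L[7]=2 C[6]=6 → dur=6, Σ=49 | A=compute:t6 B=load:t7 [compute-bound]
step 8: C[7]=6 → dur=6, Σ=55 | A=idle B=compute:t7 [compute-only]

step 1: A=compute:t0 B=load:t1 [tied]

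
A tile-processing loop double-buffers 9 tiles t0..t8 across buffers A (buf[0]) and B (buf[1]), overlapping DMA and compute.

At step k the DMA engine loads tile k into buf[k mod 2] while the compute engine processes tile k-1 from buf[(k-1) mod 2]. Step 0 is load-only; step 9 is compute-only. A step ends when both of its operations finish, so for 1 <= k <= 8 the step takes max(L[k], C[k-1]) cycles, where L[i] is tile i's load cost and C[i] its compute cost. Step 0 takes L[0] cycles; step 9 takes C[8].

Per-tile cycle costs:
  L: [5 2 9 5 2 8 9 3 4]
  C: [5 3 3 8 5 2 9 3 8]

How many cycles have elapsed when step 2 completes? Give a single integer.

end_cycle[2] = 19

k=0 load=t0/5c comp=- wait=5 total=5
k=1 load=t1/2c comp=t0/5c wait=5 total=10
k=2 load=t2/9c comp=t1/3c wait=9 total=19
k=3 load=t3/5c comp=t2/3c wait=5 total=24
k=4 load=t4/2c comp=t3/8c wait=8 total=32
k=5 load=t5/8c comp=t4/5c wait=8 total=40
k=6 load=t6/9c comp=t5/2c wait=9 total=49
k=7 load=t7/3c comp=t6/9c wait=9 total=58
k=8 load=t8/4c comp=t7/3c wait=4 total=62
k=9 load=- comp=t8/8c wait=8 total=70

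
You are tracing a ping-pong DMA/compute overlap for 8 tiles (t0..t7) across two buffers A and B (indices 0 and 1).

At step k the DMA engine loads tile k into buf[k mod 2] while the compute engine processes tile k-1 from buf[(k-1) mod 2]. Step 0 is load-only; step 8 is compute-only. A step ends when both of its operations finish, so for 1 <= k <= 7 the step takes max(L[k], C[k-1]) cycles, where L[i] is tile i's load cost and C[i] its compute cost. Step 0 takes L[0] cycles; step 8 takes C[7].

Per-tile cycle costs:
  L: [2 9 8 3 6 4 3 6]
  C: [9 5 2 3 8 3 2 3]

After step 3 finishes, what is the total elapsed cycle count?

  0. 2=2c; end=2; A:t0 B:-
  1. max(9,9)=9c; end=11; A:t0 B:t1
  2. max(8,5)=8c; end=19; A:t2 B:t1
  3. max(3,2)=3c; end=22; A:t2 B:t3
  4. max(6,3)=6c; end=28; A:t4 B:t3
  5. max(4,8)=8c; end=36; A:t4 B:t5
  6. max(3,3)=3c; end=39; A:t6 B:t5
  7. max(6,2)=6c; end=45; A:t6 B:t7
  8. 3=3c; end=48; A:t6 B:t7

end_cycle[3] = 22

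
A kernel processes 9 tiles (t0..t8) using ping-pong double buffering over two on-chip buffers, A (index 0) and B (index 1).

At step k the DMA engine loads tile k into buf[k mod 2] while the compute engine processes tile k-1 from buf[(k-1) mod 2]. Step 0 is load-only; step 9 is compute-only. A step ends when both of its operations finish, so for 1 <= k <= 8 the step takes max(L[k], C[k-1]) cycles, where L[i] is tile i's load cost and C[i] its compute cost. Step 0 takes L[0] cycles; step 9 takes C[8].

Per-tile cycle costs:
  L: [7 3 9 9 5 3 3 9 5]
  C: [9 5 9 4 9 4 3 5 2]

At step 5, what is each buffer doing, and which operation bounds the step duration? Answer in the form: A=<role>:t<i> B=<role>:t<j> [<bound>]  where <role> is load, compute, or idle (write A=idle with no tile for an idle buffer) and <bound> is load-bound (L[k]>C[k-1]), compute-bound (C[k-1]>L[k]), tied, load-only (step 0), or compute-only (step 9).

step 5: A=compute:t4 B=load:t5 [compute-bound]

step 0: L[0]=7 → dur=7, Σ=7 | A=load:t0 B=idle [load-only]
step 1: L[1]=3 C[0]=9 → dur=9, Σ=16 | A=compute:t0 B=load:t1 [compute-bound]
step 2: L[2]=9 C[1]=5 → dur=9, Σ=25 | A=load:t2 B=compute:t1 [load-bound]
step 3: L[3]=9 C[2]=9 → dur=9, Σ=34 | A=compute:t2 B=load:t3 [tied]
step 4: L[4]=5 C[3]=4 → dur=5, Σ=39 | A=load:t4 B=compute:t3 [load-bound]
step 5: L[5]=3 C[4]=9 → dur=9, Σ=48 | A=compute:t4 B=load:t5 [compute-bound]
step 6: L[6]=3 C[5]=4 → dur=4, Σ=52 | A=load:t6 B=compute:t5 [compute-bound]
step 7: L[7]=9 C[6]=3 → dur=9, Σ=61 | A=compute:t6 B=load:t7 [load-bound]
step 8: L[8]=5 C[7]=5 → dur=5, Σ=66 | A=load:t8 B=compute:t7 [tied]
step 9: C[8]=2 → dur=2, Σ=68 | A=compute:t8 B=idle [compute-only]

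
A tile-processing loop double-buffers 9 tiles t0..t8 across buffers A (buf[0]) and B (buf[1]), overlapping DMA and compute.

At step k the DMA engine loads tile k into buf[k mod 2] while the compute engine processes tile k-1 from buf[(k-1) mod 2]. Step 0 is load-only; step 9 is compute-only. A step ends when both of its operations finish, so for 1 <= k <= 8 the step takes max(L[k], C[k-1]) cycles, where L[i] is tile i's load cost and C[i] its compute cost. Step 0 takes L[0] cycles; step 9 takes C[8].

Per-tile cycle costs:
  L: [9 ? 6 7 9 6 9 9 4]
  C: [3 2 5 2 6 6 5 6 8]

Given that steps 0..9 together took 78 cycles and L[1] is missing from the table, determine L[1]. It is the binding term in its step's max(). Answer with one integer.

L[1] = 9

step 0 = dur = L[0]=9 = 9
step 1 = dur = max(L[1]=?, C[0]=3) = L[1]  (unknown; binding)
step 2 = dur = max(L[2]=6, C[1]=2) = 6
step 3 = dur = max(L[3]=7, C[2]=5) = 7
step 4 = dur = max(L[4]=9, C[3]=2) = 9
step 5 = dur = max(L[5]=6, C[4]=6) = 6
step 6 = dur = max(L[6]=9, C[5]=6) = 9
step 7 = dur = max(L[7]=9, C[6]=5) = 9
step 8 = dur = max(L[8]=4, C[7]=6) = 6
step 9 = dur = C[8]=8 = 8
sum of known step durations = 69
dur[1] = total - known = 78 - 69 = 9
L[1] is the binding max in step 1, so L[1] = dur[1] = 9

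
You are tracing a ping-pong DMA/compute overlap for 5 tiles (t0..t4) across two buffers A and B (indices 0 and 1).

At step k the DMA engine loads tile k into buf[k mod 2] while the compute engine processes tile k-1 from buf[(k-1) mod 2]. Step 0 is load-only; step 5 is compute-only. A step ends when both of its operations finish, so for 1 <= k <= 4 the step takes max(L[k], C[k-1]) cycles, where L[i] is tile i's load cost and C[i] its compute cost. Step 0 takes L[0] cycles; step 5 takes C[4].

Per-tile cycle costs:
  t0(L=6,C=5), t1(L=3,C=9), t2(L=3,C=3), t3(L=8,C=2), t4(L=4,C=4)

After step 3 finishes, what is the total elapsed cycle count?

step 0: L[0]=6 → dur=6, Σ=6 | A=load:t0 B=idle [load-only]
step 1: L[1]=3 C[0]=5 → dur=5, Σ=11 | A=compute:t0 B=load:t1 [compute-bound]
step 2: L[2]=3 C[1]=9 → dur=9, Σ=20 | A=load:t2 B=compute:t1 [compute-bound]
step 3: L[3]=8 C[2]=3 → dur=8, Σ=28 | A=compute:t2 B=load:t3 [load-bound]
step 4: L[4]=4 C[3]=2 → dur=4, Σ=32 | A=load:t4 B=compute:t3 [load-bound]
step 5: C[4]=4 → dur=4, Σ=36 | A=compute:t4 B=idle [compute-only]

end_cycle[3] = 28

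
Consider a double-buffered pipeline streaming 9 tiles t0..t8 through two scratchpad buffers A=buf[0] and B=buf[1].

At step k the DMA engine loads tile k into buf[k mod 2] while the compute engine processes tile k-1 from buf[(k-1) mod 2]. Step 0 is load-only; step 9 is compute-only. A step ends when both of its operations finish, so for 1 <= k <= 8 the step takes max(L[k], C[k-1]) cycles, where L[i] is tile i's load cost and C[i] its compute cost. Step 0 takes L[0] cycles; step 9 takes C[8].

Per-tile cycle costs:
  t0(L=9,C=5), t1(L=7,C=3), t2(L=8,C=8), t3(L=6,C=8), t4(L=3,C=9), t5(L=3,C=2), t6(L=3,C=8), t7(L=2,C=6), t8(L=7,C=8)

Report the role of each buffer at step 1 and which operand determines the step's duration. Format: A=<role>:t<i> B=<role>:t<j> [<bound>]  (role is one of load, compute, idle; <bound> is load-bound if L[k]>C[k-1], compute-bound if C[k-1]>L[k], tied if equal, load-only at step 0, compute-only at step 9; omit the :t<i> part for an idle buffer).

step 1: A=compute:t0 B=load:t1 [load-bound]

step 0: L[0]=9 → dur=9, Σ=9 | A=load:t0 B=idle [load-only]
step 1: L[1]=7 C[0]=5 → dur=7, Σ=16 | A=compute:t0 B=load:t1 [load-bound]
step 2: L[2]=8 C[1]=3 → dur=8, Σ=24 | A=load:t2 B=compute:t1 [load-bound]
step 3: L[3]=6 C[2]=8 → dur=8, Σ=32 | A=compute:t2 B=load:t3 [compute-bound]
step 4: L[4]=3 C[3]=8 → dur=8, Σ=40 | A=load:t4 B=compute:t3 [compute-bound]
step 5: L[5]=3 C[4]=9 → dur=9, Σ=49 | A=compute:t4 B=load:t5 [compute-bound]
step 6: L[6]=3 C[5]=2 → dur=3, Σ=52 | A=load:t6 B=compute:t5 [load-bound]
step 7: L[7]=2 C[6]=8 → dur=8, Σ=60 | A=compute:t6 B=load:t7 [compute-bound]
step 8: L[8]=7 C[7]=6 → dur=7, Σ=67 | A=load:t8 B=compute:t7 [load-bound]
step 9: C[8]=8 → dur=8, Σ=75 | A=compute:t8 B=idle [compute-only]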